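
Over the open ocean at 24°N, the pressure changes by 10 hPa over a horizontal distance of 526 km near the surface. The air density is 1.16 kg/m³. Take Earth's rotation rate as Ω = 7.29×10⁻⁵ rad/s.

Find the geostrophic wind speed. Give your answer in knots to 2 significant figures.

54 knots

Coriolis parameter at 24°N:
f = 2Ω sin φ = 2 × 7.29×10⁻⁵ × sin 24° = 5.93×10⁻⁵ s⁻¹
Pressure gradient: |∂P/∂n| = 1000 Pa / 526000 m = 1.90×10⁻³ Pa/m
Geostrophic balance (pressure-gradient force = Coriolis force):
V_g = (1/(fρ)) |∂P/∂n| = 1.90×10⁻³ / (5.93×10⁻⁵ × 1.16) = 27.6 m/s
Converting: 27.6 m/s × 1.944 = 54 knots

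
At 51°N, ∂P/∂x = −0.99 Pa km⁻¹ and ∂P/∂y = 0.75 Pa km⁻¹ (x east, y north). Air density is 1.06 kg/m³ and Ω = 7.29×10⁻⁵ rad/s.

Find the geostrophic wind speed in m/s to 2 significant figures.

10 m/s

Coriolis parameter at 51°N:
f = 2Ω sin φ = 2 × 7.29×10⁻⁵ × sin 51° = 1.13×10⁻⁴ s⁻¹
Component geostrophic relations (x east, y north):
u_g = −(1/(fρ)) ∂P/∂y,  v_g = (1/(fρ)) ∂P/∂x
u_g = −(0.75×10⁻³)/(1.13×10⁻⁴ × 1.06) = −6.24 m/s;  v_g = (−0.99×10⁻³)/(1.13×10⁻⁴ × 1.06) = −8.24 m/s
|V_g| = √(u_g² + v_g²) = 10.3 m/s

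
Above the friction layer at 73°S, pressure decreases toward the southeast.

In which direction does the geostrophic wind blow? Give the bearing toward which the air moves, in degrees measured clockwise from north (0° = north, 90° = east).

045°

The pressure-gradient force points toward the southeast (bearing 135°).
Geostrophic balance: in the Southern Hemisphere the Coriolis force deflects motion to the left, so the geostrophic wind blows 90° to the left of the pressure-gradient force (low pressure on the right).
Rotating 135° by 90° counterclockwise gives 045° — the wind blows toward the northeast.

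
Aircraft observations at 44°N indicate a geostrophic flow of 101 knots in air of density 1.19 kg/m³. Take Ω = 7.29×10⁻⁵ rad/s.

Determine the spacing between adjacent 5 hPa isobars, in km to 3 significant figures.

Coriolis parameter at 44°N:
f = 2Ω sin φ = 2 × 7.29×10⁻⁵ × sin 44° = 1.01×10⁻⁴ s⁻¹
Wind speed in SI: 101 knots = 52.0 m/s
Geostrophic balance rearranged: |∂P/∂n| = f ρ V_g
|∂P/∂n| = 1.01×10⁻⁴ × 1.19 × 52.0 = 6.26×10⁻³ Pa/m
Isobar spacing: Δn = ΔP/|∂P/∂n| = 500 Pa / 6.26×10⁻³ Pa/m = 79843 m ≈ 79.8 km

79.8 km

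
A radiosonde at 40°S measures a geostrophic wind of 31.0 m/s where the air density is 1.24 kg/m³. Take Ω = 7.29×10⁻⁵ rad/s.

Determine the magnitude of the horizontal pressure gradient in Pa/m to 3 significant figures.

Coriolis parameter at 40°S:
f = 2Ω sin φ = 2 × 7.29×10⁻⁵ × sin 40° = 9.37×10⁻⁵ s⁻¹
Geostrophic balance rearranged: |∂P/∂n| = f ρ V_g
|∂P/∂n| = 9.37×10⁻⁵ × 1.24 × 31.0 = 3.60×10⁻³ Pa/m

3.60×10⁻³ Pa/m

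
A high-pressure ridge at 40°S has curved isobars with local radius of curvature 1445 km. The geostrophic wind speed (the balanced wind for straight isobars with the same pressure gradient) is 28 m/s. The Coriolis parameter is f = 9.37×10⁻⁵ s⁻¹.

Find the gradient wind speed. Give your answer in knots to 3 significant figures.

Around a high, pressure-gradient force acts outward with centrifugal, so Coriolis balances both:
fV = (1/ρ)|∂P/∂n| + V²/R  →  V² − fR·V + fR·V_g = 0
With fR = 9.37×10⁻⁵ × 1445×10³ m = 135 m/s:
V = [fR − √((fR)² − 4 fR V_g)]/2 = [135 − √(135² − 4×135×28)]/2 = 39.6 m/s
Supergeostrophic (V > V_g = 28 m/s), as expected around a high.
Converting: 39.6 m/s × 1.944 = 76.9 knots

76.9 knots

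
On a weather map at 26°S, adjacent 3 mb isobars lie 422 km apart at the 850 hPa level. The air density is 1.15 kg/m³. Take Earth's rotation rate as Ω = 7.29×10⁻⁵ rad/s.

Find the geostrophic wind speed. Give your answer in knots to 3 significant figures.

Coriolis parameter at 26°S:
f = 2Ω sin φ = 2 × 7.29×10⁻⁵ × sin 26° = 6.39×10⁻⁵ s⁻¹
Pressure gradient: |∂P/∂n| = 300 Pa / 422000 m = 7.11×10⁻⁴ Pa/m
Geostrophic balance (pressure-gradient force = Coriolis force):
V_g = (1/(fρ)) |∂P/∂n| = 7.11×10⁻⁴ / (6.39×10⁻⁵ × 1.15) = 9.67 m/s
Converting: 9.67 m/s × 1.944 = 18.8 knots

18.8 knots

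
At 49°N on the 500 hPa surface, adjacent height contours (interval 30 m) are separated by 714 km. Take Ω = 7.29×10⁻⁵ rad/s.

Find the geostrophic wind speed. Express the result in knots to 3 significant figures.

7.28 knots

Coriolis parameter at 49°N:
f = 2Ω sin φ = 2 × 7.29×10⁻⁵ × sin 49° = 1.10×10⁻⁴ s⁻¹
Height gradient: |∂Z/∂n| = 30 m / 714000 m = 4.20×10⁻⁵
On a pressure surface, geostrophic balance gives V_g = (g/f)|∂Z/∂n|:
V_g = 9.81 × 4.20×10⁻⁵ / 1.10×10⁻⁴ = 3.75 m/s
Converting: 3.75 m/s × 1.944 = 7.28 knots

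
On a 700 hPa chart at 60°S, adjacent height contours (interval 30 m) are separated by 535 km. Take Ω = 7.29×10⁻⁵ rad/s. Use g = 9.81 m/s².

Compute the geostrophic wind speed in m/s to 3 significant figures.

4.36 m/s

Coriolis parameter at 60°S:
f = 2Ω sin φ = 2 × 7.29×10⁻⁵ × sin 60° = 1.26×10⁻⁴ s⁻¹
Height gradient: |∂Z/∂n| = 30 m / 535000 m = 5.61×10⁻⁵
On a pressure surface, geostrophic balance gives V_g = (g/f)|∂Z/∂n|:
V_g = 9.81 × 5.61×10⁻⁵ / 1.26×10⁻⁴ = 4.36 m/s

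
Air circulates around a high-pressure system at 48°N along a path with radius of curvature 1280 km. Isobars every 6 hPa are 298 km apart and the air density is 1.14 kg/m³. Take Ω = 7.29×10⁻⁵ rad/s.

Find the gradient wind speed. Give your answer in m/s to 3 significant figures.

Coriolis parameter at 48°N:
f = 2Ω sin φ = 2 × 7.29×10⁻⁵ × sin 48° = 1.08×10⁻⁴ s⁻¹
Pressure gradient: |∂P/∂n| = 600 Pa / 298000 m = 2.01×10⁻³ Pa/m
Geostrophic speed: V_g = |∂P/∂n|/(fρ) = 2.01×10⁻³/(1.08×10⁻⁴ × 1.14) = 16.3 m/s
Around a high, pressure-gradient force acts outward with centrifugal, so Coriolis balances both:
fV = (1/ρ)|∂P/∂n| + V²/R  →  V² − fR·V + fR·V_g = 0
With fR = 1.08×10⁻⁴ × 1280×10³ m = 139 m/s:
V = [fR − √((fR)² − 4 fR V_g)]/2 = [139 − √(139² − 4×139×16.3)]/2 = 18.9 m/s
Supergeostrophic (V > V_g = 16.3 m/s), as expected around a high.

18.9 m/s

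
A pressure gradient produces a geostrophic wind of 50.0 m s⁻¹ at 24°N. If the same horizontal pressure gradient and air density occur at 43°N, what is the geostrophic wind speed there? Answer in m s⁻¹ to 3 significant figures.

With the same pressure gradient and density, V_g ∝ 1/f ∝ 1/sin φ.
V₂ = V₁ · sin φ₁ / sin φ₂ = 50.0 × sin 24° / sin 43°
V₂ = 50.0 × 0.4067/0.6820 = 29.8 m s⁻¹

29.8 m s⁻¹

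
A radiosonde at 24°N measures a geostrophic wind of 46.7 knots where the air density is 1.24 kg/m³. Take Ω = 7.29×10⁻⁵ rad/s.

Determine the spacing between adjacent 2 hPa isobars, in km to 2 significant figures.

Coriolis parameter at 24°N:
f = 2Ω sin φ = 2 × 7.29×10⁻⁵ × sin 24° = 5.93×10⁻⁵ s⁻¹
Wind speed in SI: 46.7 knots = 24.0 m/s
Geostrophic balance rearranged: |∂P/∂n| = f ρ V_g
|∂P/∂n| = 5.93×10⁻⁵ × 1.24 × 24.0 = 1.77×10⁻³ Pa/m
Isobar spacing: Δn = ΔP/|∂P/∂n| = 200 Pa / 1.77×10⁻³ Pa/m = 113209 m ≈ 110 km

110 km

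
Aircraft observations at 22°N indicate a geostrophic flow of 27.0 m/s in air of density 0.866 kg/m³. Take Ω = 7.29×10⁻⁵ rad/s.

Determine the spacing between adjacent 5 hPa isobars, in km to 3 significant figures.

Coriolis parameter at 22°N:
f = 2Ω sin φ = 2 × 7.29×10⁻⁵ × sin 22° = 5.46×10⁻⁵ s⁻¹
Geostrophic balance rearranged: |∂P/∂n| = f ρ V_g
|∂P/∂n| = 5.46×10⁻⁵ × 0.866 × 27.0 = 1.28×10⁻³ Pa/m
Isobar spacing: Δn = ΔP/|∂P/∂n| = 500 Pa / 1.28×10⁻³ Pa/m = 391521 m ≈ 392 km

392 km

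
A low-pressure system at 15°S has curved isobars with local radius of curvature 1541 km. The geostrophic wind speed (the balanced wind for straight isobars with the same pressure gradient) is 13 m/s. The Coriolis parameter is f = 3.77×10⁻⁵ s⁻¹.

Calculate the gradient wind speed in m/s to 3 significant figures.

Around a low, centrifugal force acts outward with Coriolis, so pressure-gradient force balances both:
(1/ρ)|∂P/∂n| = fV + V²/R  →  V² + fR·V − fR·V_g = 0
With fR = 3.77×10⁻⁵ × 1541×10³ m = 58.1 m/s:
V = [−fR + √((fR)² + 4 fR V_g)]/2 = [−58.1 + √(58.1² + 4×58.1×13)]/2 = 10.9 m/s
Subgeostrophic (V < V_g = 13 m/s), as expected around a low.

10.9 m/s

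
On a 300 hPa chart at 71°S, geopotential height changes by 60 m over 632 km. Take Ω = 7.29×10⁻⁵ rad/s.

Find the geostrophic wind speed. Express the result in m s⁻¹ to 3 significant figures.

6.76 m s⁻¹

Coriolis parameter at 71°S:
f = 2Ω sin φ = 2 × 7.29×10⁻⁵ × sin 71° = 1.38×10⁻⁴ s⁻¹
Height gradient: |∂Z/∂n| = 60 m / 632000 m = 9.49×10⁻⁵
On a pressure surface, geostrophic balance gives V_g = (g/f)|∂Z/∂n|:
V_g = 9.81 × 9.49×10⁻⁵ / 1.38×10⁻⁴ = 6.76 m/s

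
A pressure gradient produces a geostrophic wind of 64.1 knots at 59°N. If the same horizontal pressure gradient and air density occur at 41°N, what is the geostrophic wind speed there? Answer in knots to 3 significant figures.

83.7 knots

With the same pressure gradient and density, V_g ∝ 1/f ∝ 1/sin φ.
V₂ = V₁ · sin φ₁ / sin φ₂ = 64.1 × sin 59° / sin 41°
V₂ = 64.1 × 0.8572/0.6561 = 83.7 knots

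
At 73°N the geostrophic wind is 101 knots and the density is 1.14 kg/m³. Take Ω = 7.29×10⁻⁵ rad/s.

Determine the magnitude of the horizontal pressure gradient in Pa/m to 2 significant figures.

8.3×10⁻³ Pa/m

Coriolis parameter at 73°N:
f = 2Ω sin φ = 2 × 7.29×10⁻⁵ × sin 73° = 1.39×10⁻⁴ s⁻¹
Wind speed in SI: 101 knots = 52.0 m/s
Geostrophic balance rearranged: |∂P/∂n| = f ρ V_g
|∂P/∂n| = 1.39×10⁻⁴ × 1.14 × 52.0 = 8.26×10⁻³ Pa/m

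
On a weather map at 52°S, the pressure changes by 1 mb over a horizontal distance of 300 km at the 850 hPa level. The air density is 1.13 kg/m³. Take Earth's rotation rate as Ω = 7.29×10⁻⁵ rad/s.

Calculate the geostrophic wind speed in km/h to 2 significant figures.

9.2 km/h

Coriolis parameter at 52°S:
f = 2Ω sin φ = 2 × 7.29×10⁻⁵ × sin 52° = 1.15×10⁻⁴ s⁻¹
Pressure gradient: |∂P/∂n| = 100 Pa / 300000 m = 3.33×10⁻⁴ Pa/m
Geostrophic balance (pressure-gradient force = Coriolis force):
V_g = (1/(fρ)) |∂P/∂n| = 3.33×10⁻⁴ / (1.15×10⁻⁴ × 1.13) = 2.57 m/s
Converting: 2.57 m/s × 3.6 = 9.2 km/h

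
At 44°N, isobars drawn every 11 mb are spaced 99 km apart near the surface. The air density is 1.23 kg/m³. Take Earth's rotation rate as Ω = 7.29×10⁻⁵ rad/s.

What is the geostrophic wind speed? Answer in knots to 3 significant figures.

173 knots

Coriolis parameter at 44°N:
f = 2Ω sin φ = 2 × 7.29×10⁻⁵ × sin 44° = 1.01×10⁻⁴ s⁻¹
Pressure gradient: |∂P/∂n| = 1100 Pa / 99000 m = 1.11×10⁻² Pa/m
Geostrophic balance (pressure-gradient force = Coriolis force):
V_g = (1/(fρ)) |∂P/∂n| = 1.11×10⁻² / (1.01×10⁻⁴ × 1.23) = 89.2 m/s
Converting: 89.2 m/s × 1.944 = 173 knots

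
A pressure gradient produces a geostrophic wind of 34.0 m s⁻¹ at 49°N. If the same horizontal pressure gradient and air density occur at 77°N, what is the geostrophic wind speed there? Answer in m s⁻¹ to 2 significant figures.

26 m s⁻¹

With the same pressure gradient and density, V_g ∝ 1/f ∝ 1/sin φ.
V₂ = V₁ · sin φ₁ / sin φ₂ = 34.0 × sin 49° / sin 77°
V₂ = 34.0 × 0.7547/0.9744 = 26 m s⁻¹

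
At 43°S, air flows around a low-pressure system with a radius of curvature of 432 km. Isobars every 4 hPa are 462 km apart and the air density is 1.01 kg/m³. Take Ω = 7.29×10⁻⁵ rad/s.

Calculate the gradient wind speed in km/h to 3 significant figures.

26.5 km/h

Coriolis parameter at 43°S:
f = 2Ω sin φ = 2 × 7.29×10⁻⁵ × sin 43° = 9.94×10⁻⁵ s⁻¹
Pressure gradient: |∂P/∂n| = 400 Pa / 462000 m = 8.66×10⁻⁴ Pa/m
Geostrophic speed: V_g = |∂P/∂n|/(fρ) = 8.66×10⁻⁴/(9.94×10⁻⁵ × 1.01) = 8.62 m/s
Around a low, centrifugal force acts outward with Coriolis, so pressure-gradient force balances both:
(1/ρ)|∂P/∂n| = fV + V²/R  →  V² + fR·V − fR·V_g = 0
With fR = 9.94×10⁻⁵ × 432×10³ m = 43.0 m/s:
V = [−fR + √((fR)² + 4 fR V_g)]/2 = [−43.0 + √(43.0² + 4×43.0×8.62)]/2 = 7.36 m/s
Subgeostrophic (V < V_g = 8.62 m/s), as expected around a low.
Converting: 7.36 m/s × 3.6 = 26.5 km/h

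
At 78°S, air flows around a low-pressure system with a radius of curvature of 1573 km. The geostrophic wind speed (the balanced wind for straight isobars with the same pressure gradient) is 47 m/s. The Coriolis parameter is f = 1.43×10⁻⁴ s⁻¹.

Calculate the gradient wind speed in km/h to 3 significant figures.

144 km/h

Around a low, centrifugal force acts outward with Coriolis, so pressure-gradient force balances both:
(1/ρ)|∂P/∂n| = fV + V²/R  →  V² + fR·V − fR·V_g = 0
With fR = 1.43×10⁻⁴ × 1573×10³ m = 225 m/s:
V = [−fR + √((fR)² + 4 fR V_g)]/2 = [−225 + √(225² + 4×225×47)]/2 = 39.9 m/s
Subgeostrophic (V < V_g = 47 m/s), as expected around a low.
Converting: 39.9 m/s × 3.6 = 144 km/h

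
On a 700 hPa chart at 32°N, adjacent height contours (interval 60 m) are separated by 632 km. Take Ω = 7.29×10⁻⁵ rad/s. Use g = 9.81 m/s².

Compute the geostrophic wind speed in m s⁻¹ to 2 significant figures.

12 m s⁻¹

Coriolis parameter at 32°N:
f = 2Ω sin φ = 2 × 7.29×10⁻⁵ × sin 32° = 7.73×10⁻⁵ s⁻¹
Height gradient: |∂Z/∂n| = 60 m / 632000 m = 9.49×10⁻⁵
On a pressure surface, geostrophic balance gives V_g = (g/f)|∂Z/∂n|:
V_g = 9.81 × 9.49×10⁻⁵ / 7.73×10⁻⁵ = 12.1 m/s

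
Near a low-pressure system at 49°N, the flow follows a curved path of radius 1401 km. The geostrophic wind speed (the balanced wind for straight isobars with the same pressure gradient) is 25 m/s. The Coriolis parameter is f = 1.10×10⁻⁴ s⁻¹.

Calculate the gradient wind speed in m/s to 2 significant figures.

Around a low, centrifugal force acts outward with Coriolis, so pressure-gradient force balances both:
(1/ρ)|∂P/∂n| = fV + V²/R  →  V² + fR·V − fR·V_g = 0
With fR = 1.10×10⁻⁴ × 1401×10³ m = 154 m/s:
V = [−fR + √((fR)² + 4 fR V_g)]/2 = [−154 + √(154² + 4×154×25)]/2 = 21.9 m/s
Subgeostrophic (V < V_g = 25 m/s), as expected around a low.

22 m/s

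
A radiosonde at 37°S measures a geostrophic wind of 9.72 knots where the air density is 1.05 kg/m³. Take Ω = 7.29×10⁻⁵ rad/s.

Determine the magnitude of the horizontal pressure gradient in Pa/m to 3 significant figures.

Coriolis parameter at 37°S:
f = 2Ω sin φ = 2 × 7.29×10⁻⁵ × sin 37° = 8.77×10⁻⁵ s⁻¹
Wind speed in SI: 9.72 knots = 5.00 m/s
Geostrophic balance rearranged: |∂P/∂n| = f ρ V_g
|∂P/∂n| = 8.77×10⁻⁵ × 1.05 × 5.00 = 4.61×10⁻⁴ Pa/m

4.61×10⁻⁴ Pa/m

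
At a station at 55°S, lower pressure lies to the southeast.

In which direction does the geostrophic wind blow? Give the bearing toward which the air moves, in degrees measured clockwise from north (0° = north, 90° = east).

045°

The pressure-gradient force points toward the southeast (bearing 135°).
Geostrophic balance: in the Southern Hemisphere the Coriolis force deflects motion to the left, so the geostrophic wind blows 90° to the left of the pressure-gradient force (low pressure on the right).
Rotating 135° by 90° counterclockwise gives 045° — the wind blows toward the northeast.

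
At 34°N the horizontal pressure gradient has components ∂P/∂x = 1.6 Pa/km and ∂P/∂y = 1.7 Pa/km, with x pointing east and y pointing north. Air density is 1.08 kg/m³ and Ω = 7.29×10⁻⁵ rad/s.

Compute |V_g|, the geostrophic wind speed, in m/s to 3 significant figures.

Coriolis parameter at 34°N:
f = 2Ω sin φ = 2 × 7.29×10⁻⁵ × sin 34° = 8.15×10⁻⁵ s⁻¹
Component geostrophic relations (x east, y north):
u_g = −(1/(fρ)) ∂P/∂y,  v_g = (1/(fρ)) ∂P/∂x
u_g = −(1.7×10⁻³)/(8.15×10⁻⁵ × 1.08) = −19.3 m/s;  v_g = (1.6×10⁻³)/(8.15×10⁻⁵ × 1.08) = 18.2 m/s
|V_g| = √(u_g² + v_g²) = 26.5 m/s

26.5 m/s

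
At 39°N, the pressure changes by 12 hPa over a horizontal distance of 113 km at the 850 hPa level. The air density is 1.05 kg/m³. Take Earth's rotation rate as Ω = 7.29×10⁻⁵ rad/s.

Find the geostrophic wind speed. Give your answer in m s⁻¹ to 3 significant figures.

Coriolis parameter at 39°N:
f = 2Ω sin φ = 2 × 7.29×10⁻⁵ × sin 39° = 9.18×10⁻⁵ s⁻¹
Pressure gradient: |∂P/∂n| = 1200 Pa / 113000 m = 1.06×10⁻² Pa/m
Geostrophic balance (pressure-gradient force = Coriolis force):
V_g = (1/(fρ)) |∂P/∂n| = 1.06×10⁻² / (9.18×10⁻⁵ × 1.05) = 110 m/s

110 m s⁻¹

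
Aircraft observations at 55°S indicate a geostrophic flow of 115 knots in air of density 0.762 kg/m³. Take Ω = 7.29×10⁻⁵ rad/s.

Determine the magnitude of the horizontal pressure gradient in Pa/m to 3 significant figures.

Coriolis parameter at 55°S:
f = 2Ω sin φ = 2 × 7.29×10⁻⁵ × sin 55° = 1.19×10⁻⁴ s⁻¹
Wind speed in SI: 115 knots = 59.2 m/s
Geostrophic balance rearranged: |∂P/∂n| = f ρ V_g
|∂P/∂n| = 1.19×10⁻⁴ × 0.762 × 59.2 = 5.38×10⁻³ Pa/m

5.38×10⁻³ Pa/m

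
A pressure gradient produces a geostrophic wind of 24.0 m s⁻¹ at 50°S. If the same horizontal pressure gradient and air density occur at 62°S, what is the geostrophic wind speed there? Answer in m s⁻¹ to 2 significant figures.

With the same pressure gradient and density, V_g ∝ 1/f ∝ 1/sin φ.
V₂ = V₁ · sin φ₁ / sin φ₂ = 24.0 × sin 50° / sin 62°
V₂ = 24.0 × 0.7660/0.8829 = 21 m s⁻¹

21 m s⁻¹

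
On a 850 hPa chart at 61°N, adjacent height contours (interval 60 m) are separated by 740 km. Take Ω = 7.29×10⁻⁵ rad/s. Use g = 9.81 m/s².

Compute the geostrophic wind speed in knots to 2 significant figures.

12 knots

Coriolis parameter at 61°N:
f = 2Ω sin φ = 2 × 7.29×10⁻⁵ × sin 61° = 1.28×10⁻⁴ s⁻¹
Height gradient: |∂Z/∂n| = 60 m / 740000 m = 8.11×10⁻⁵
On a pressure surface, geostrophic balance gives V_g = (g/f)|∂Z/∂n|:
V_g = 9.81 × 8.11×10⁻⁵ / 1.28×10⁻⁴ = 6.24 m/s
Converting: 6.24 m/s × 1.944 = 12 knots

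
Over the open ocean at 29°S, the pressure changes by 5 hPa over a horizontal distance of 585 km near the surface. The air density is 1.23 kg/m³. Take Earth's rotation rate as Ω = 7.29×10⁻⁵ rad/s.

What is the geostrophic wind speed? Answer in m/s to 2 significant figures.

Coriolis parameter at 29°S:
f = 2Ω sin φ = 2 × 7.29×10⁻⁵ × sin 29° = 7.07×10⁻⁵ s⁻¹
Pressure gradient: |∂P/∂n| = 500 Pa / 585000 m = 8.55×10⁻⁴ Pa/m
Geostrophic balance (pressure-gradient force = Coriolis force):
V_g = (1/(fρ)) |∂P/∂n| = 8.55×10⁻⁴ / (7.07×10⁻⁵ × 1.23) = 9.83 m/s

9.8 m/s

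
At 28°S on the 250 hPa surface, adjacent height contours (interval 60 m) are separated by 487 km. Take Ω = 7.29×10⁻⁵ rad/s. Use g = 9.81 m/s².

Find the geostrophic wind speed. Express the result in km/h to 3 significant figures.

Coriolis parameter at 28°S:
f = 2Ω sin φ = 2 × 7.29×10⁻⁵ × sin 28° = 6.84×10⁻⁵ s⁻¹
Height gradient: |∂Z/∂n| = 60 m / 487000 m = 1.23×10⁻⁴
On a pressure surface, geostrophic balance gives V_g = (g/f)|∂Z/∂n|:
V_g = 9.81 × 1.23×10⁻⁴ / 6.84×10⁻⁵ = 17.7 m/s
Converting: 17.7 m/s × 3.6 = 63.6 km/h

63.6 km/h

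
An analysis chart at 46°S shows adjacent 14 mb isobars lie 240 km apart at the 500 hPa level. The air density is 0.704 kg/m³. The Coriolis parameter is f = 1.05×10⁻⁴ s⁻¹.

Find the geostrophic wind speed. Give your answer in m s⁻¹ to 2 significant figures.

Pressure gradient: |∂P/∂n| = 1400 Pa / 240000 m = 5.83×10⁻³ Pa/m
Geostrophic balance (pressure-gradient force = Coriolis force):
V_g = (1/(fρ)) |∂P/∂n| = 5.83×10⁻³ / (1.05×10⁻⁴ × 0.704) = 78.9 m/s

79 m s⁻¹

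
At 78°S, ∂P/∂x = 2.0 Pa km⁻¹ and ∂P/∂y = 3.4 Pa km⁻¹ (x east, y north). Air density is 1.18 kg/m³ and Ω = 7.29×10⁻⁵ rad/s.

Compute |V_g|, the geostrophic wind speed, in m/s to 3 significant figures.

Coriolis parameter at 78°S:
f = 2Ω sin φ = 2 × 7.29×10⁻⁵ × sin 78° = 1.43×10⁻⁴ s⁻¹
In the Southern Hemisphere f is negative: f = −1.43×10⁻⁴ s⁻¹.
Component geostrophic relations (x east, y north):
u_g = −(1/(fρ)) ∂P/∂y,  v_g = (1/(fρ)) ∂P/∂x
u_g = −(3.4×10⁻³)/(−1.43×10⁻⁴ × 1.18) = 20.2 m/s;  v_g = (2.0×10⁻³)/(−1.43×10⁻⁴ × 1.18) = −11.9 m/s
|V_g| = √(u_g² + v_g²) = 23.4 m/s

23.4 m/s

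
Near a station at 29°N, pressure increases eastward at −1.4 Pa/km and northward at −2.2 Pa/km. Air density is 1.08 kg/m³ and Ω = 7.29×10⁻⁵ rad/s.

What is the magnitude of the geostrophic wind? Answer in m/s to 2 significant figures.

34 m/s

Coriolis parameter at 29°N:
f = 2Ω sin φ = 2 × 7.29×10⁻⁵ × sin 29° = 7.07×10⁻⁵ s⁻¹
Component geostrophic relations (x east, y north):
u_g = −(1/(fρ)) ∂P/∂y,  v_g = (1/(fρ)) ∂P/∂x
u_g = −(−2.2×10⁻³)/(7.07×10⁻⁵ × 1.08) = 28.8 m/s;  v_g = (−1.4×10⁻³)/(7.07×10⁻⁵ × 1.08) = −18.3 m/s
|V_g| = √(u_g² + v_g²) = 34.2 m/s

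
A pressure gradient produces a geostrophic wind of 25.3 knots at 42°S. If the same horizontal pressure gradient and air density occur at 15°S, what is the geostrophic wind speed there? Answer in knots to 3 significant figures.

65.4 knots

With the same pressure gradient and density, V_g ∝ 1/f ∝ 1/sin φ.
V₂ = V₁ · sin φ₁ / sin φ₂ = 25.3 × sin 42° / sin 15°
V₂ = 25.3 × 0.6691/0.2588 = 65.4 knots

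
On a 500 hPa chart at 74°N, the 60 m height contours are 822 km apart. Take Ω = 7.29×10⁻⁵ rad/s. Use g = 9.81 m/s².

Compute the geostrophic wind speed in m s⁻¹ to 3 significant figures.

Coriolis parameter at 74°N:
f = 2Ω sin φ = 2 × 7.29×10⁻⁵ × sin 74° = 1.40×10⁻⁴ s⁻¹
Height gradient: |∂Z/∂n| = 60 m / 822000 m = 7.30×10⁻⁵
On a pressure surface, geostrophic balance gives V_g = (g/f)|∂Z/∂n|:
V_g = 9.81 × 7.30×10⁻⁵ / 1.40×10⁻⁴ = 5.11 m/s

5.11 m s⁻¹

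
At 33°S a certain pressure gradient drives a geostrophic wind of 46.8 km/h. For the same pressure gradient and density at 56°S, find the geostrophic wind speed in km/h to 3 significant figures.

With the same pressure gradient and density, V_g ∝ 1/f ∝ 1/sin φ.
V₂ = V₁ · sin φ₁ / sin φ₂ = 46.8 × sin 33° / sin 56°
V₂ = 46.8 × 0.5446/0.8290 = 30.7 km/h

30.7 km/h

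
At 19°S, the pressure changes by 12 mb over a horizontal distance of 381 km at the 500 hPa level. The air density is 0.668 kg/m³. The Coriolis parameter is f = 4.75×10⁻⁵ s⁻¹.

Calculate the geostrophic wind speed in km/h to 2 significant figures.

Pressure gradient: |∂P/∂n| = 1200 Pa / 381000 m = 3.15×10⁻³ Pa/m
Geostrophic balance (pressure-gradient force = Coriolis force):
V_g = (1/(fρ)) |∂P/∂n| = 3.15×10⁻³ / (4.75×10⁻⁵ × 0.668) = 99.3 m/s
Converting: 99.3 m/s × 3.6 = 360 km/h

360 km/h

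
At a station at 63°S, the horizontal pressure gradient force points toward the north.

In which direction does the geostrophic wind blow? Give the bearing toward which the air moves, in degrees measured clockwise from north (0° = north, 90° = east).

The pressure-gradient force points toward the north (bearing 000°).
Geostrophic balance: in the Southern Hemisphere the Coriolis force deflects motion to the left, so the geostrophic wind blows 90° to the left of the pressure-gradient force (low pressure on the right).
Rotating 000° by 90° counterclockwise gives 270° — the wind blows toward the west.

270°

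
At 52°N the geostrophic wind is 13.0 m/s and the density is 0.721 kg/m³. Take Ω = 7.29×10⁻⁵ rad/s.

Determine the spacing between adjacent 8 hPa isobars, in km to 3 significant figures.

Coriolis parameter at 52°N:
f = 2Ω sin φ = 2 × 7.29×10⁻⁵ × sin 52° = 1.15×10⁻⁴ s⁻¹
Geostrophic balance rearranged: |∂P/∂n| = f ρ V_g
|∂P/∂n| = 1.15×10⁻⁴ × 0.721 × 13.0 = 1.08×10⁻³ Pa/m
Isobar spacing: Δn = ΔP/|∂P/∂n| = 800 Pa / 1.08×10⁻³ Pa/m = 742885 m ≈ 743 km

743 km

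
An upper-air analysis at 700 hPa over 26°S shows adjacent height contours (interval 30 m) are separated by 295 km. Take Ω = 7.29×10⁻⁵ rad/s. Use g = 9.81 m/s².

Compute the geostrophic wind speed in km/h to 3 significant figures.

56.2 km/h

Coriolis parameter at 26°S:
f = 2Ω sin φ = 2 × 7.29×10⁻⁵ × sin 26° = 6.39×10⁻⁵ s⁻¹
Height gradient: |∂Z/∂n| = 30 m / 295000 m = 1.02×10⁻⁴
On a pressure surface, geostrophic balance gives V_g = (g/f)|∂Z/∂n|:
V_g = 9.81 × 1.02×10⁻⁴ / 6.39×10⁻⁵ = 15.6 m/s
Converting: 15.6 m/s × 3.6 = 56.2 km/h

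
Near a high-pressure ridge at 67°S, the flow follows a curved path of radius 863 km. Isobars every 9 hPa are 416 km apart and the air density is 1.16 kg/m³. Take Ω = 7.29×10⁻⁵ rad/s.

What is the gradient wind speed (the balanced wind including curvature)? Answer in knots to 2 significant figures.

Coriolis parameter at 67°S:
f = 2Ω sin φ = 2 × 7.29×10⁻⁵ × sin 67° = 1.34×10⁻⁴ s⁻¹
Pressure gradient: |∂P/∂n| = 900 Pa / 416000 m = 2.16×10⁻³ Pa/m
Geostrophic speed: V_g = |∂P/∂n|/(fρ) = 2.16×10⁻³/(1.34×10⁻⁴ × 1.16) = 13.9 m/s
Around a high, pressure-gradient force acts outward with centrifugal, so Coriolis balances both:
fV = (1/ρ)|∂P/∂n| + V²/R  →  V² − fR·V + fR·V_g = 0
With fR = 1.34×10⁻⁴ × 863×10³ m = 116 m/s:
V = [fR − √((fR)² − 4 fR V_g)]/2 = [116 − √(116² − 4×116×13.9)]/2 = 16.1 m/s
Supergeostrophic (V > V_g = 13.9 m/s), as expected around a high.
Converting: 16.1 m/s × 1.944 = 31 knots

31 knots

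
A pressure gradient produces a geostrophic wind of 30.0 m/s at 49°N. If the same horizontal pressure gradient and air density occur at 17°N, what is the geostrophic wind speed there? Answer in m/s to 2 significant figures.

77 m/s

With the same pressure gradient and density, V_g ∝ 1/f ∝ 1/sin φ.
V₂ = V₁ · sin φ₁ / sin φ₂ = 30.0 × sin 49° / sin 17°
V₂ = 30.0 × 0.7547/0.2924 = 77 m/s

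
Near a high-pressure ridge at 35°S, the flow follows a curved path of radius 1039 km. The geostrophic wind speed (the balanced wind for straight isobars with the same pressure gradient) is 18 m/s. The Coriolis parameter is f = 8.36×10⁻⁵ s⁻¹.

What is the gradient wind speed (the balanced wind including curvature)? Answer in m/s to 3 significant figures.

Around a high, pressure-gradient force acts outward with centrifugal, so Coriolis balances both:
fV = (1/ρ)|∂P/∂n| + V²/R  →  V² − fR·V + fR·V_g = 0
With fR = 8.36×10⁻⁵ × 1039×10³ m = 86.9 m/s:
V = [fR − √((fR)² − 4 fR V_g)]/2 = [86.9 − √(86.9² − 4×86.9×18)]/2 = 25.5 m/s
Supergeostrophic (V > V_g = 18 m/s), as expected around a high.

25.5 m/s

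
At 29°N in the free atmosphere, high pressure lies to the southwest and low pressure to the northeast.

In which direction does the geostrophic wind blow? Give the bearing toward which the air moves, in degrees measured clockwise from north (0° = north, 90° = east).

The pressure-gradient force points toward the northeast (bearing 045°).
Geostrophic balance: in the Northern Hemisphere the Coriolis force deflects motion to the right, so the geostrophic wind blows 90° to the right of the pressure-gradient force (low pressure on the left).
Rotating 045° by 90° clockwise gives 135° — the wind blows toward the southeast.

135°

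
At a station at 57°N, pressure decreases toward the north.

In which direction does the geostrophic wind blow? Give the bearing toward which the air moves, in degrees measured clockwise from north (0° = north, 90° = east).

090°

The pressure-gradient force points toward the north (bearing 000°).
Geostrophic balance: in the Northern Hemisphere the Coriolis force deflects motion to the right, so the geostrophic wind blows 90° to the right of the pressure-gradient force (low pressure on the left).
Rotating 000° by 90° clockwise gives 090° — the wind blows toward the east.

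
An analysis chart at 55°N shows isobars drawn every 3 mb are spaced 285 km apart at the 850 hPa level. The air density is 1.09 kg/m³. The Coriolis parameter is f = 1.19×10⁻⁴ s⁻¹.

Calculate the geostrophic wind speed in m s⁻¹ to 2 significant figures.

8.1 m s⁻¹

Pressure gradient: |∂P/∂n| = 300 Pa / 285000 m = 1.05×10⁻³ Pa/m
Geostrophic balance (pressure-gradient force = Coriolis force):
V_g = (1/(fρ)) |∂P/∂n| = 1.05×10⁻³ / (1.19×10⁻⁴ × 1.09) = 8.12 m/s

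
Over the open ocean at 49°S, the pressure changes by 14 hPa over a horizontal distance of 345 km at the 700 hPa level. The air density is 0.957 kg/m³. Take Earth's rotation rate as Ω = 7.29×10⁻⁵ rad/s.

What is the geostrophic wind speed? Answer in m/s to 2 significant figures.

Coriolis parameter at 49°S:
f = 2Ω sin φ = 2 × 7.29×10⁻⁵ × sin 49° = 1.10×10⁻⁴ s⁻¹
Pressure gradient: |∂P/∂n| = 1400 Pa / 345000 m = 4.06×10⁻³ Pa/m
Geostrophic balance (pressure-gradient force = Coriolis force):
V_g = (1/(fρ)) |∂P/∂n| = 4.06×10⁻³ / (1.10×10⁻⁴ × 0.957) = 38.5 m/s

39 m/s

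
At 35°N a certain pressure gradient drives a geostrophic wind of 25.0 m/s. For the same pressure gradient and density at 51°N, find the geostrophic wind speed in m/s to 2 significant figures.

With the same pressure gradient and density, V_g ∝ 1/f ∝ 1/sin φ.
V₂ = V₁ · sin φ₁ / sin φ₂ = 25.0 × sin 35° / sin 51°
V₂ = 25.0 × 0.5736/0.7771 = 18 m/s

18 m/s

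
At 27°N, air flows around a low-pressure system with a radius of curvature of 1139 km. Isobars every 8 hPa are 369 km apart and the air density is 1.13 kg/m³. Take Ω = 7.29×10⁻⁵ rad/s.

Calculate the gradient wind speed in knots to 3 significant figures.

43.5 knots

Coriolis parameter at 27°N:
f = 2Ω sin φ = 2 × 7.29×10⁻⁵ × sin 27° = 6.62×10⁻⁵ s⁻¹
Pressure gradient: |∂P/∂n| = 800 Pa / 369000 m = 2.17×10⁻³ Pa/m
Geostrophic speed: V_g = |∂P/∂n|/(fρ) = 2.17×10⁻³/(6.62×10⁻⁵ × 1.13) = 29.0 m/s
Around a low, centrifugal force acts outward with Coriolis, so pressure-gradient force balances both:
(1/ρ)|∂P/∂n| = fV + V²/R  →  V² + fR·V − fR·V_g = 0
With fR = 6.62×10⁻⁵ × 1139×10³ m = 75.4 m/s:
V = [−fR + √((fR)² + 4 fR V_g)]/2 = [−75.4 + √(75.4² + 4×75.4×29)]/2 = 22.4 m/s
Subgeostrophic (V < V_g = 29 m/s), as expected around a low.
Converting: 22.4 m/s × 1.944 = 43.5 knots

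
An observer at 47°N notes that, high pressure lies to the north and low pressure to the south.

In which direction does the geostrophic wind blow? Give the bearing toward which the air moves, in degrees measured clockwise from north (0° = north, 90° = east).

270°

The pressure-gradient force points toward the south (bearing 180°).
Geostrophic balance: in the Northern Hemisphere the Coriolis force deflects motion to the right, so the geostrophic wind blows 90° to the right of the pressure-gradient force (low pressure on the left).
Rotating 180° by 90° clockwise gives 270° — the wind blows toward the west.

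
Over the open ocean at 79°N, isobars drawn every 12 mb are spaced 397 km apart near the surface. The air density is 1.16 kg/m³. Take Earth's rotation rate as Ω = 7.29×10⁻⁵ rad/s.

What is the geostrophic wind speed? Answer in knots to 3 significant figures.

Coriolis parameter at 79°N:
f = 2Ω sin φ = 2 × 7.29×10⁻⁵ × sin 79° = 1.43×10⁻⁴ s⁻¹
Pressure gradient: |∂P/∂n| = 1200 Pa / 397000 m = 3.02×10⁻³ Pa/m
Geostrophic balance (pressure-gradient force = Coriolis force):
V_g = (1/(fρ)) |∂P/∂n| = 3.02×10⁻³ / (1.43×10⁻⁴ × 1.16) = 18.2 m/s
Converting: 18.2 m/s × 1.944 = 35.4 knots

35.4 knots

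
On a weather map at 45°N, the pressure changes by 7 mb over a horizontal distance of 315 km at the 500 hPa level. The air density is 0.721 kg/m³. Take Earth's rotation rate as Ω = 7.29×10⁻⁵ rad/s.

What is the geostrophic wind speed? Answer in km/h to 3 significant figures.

108 km/h

Coriolis parameter at 45°N:
f = 2Ω sin φ = 2 × 7.29×10⁻⁵ × sin 45° = 1.03×10⁻⁴ s⁻¹
Pressure gradient: |∂P/∂n| = 700 Pa / 315000 m = 2.22×10⁻³ Pa/m
Geostrophic balance (pressure-gradient force = Coriolis force):
V_g = (1/(fρ)) |∂P/∂n| = 2.22×10⁻³ / (1.03×10⁻⁴ × 0.721) = 29.9 m/s
Converting: 29.9 m/s × 3.6 = 108 km/h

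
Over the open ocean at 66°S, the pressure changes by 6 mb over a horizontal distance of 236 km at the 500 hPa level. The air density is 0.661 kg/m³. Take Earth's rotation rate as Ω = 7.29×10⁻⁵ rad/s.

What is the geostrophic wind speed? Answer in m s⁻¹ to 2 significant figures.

29 m s⁻¹

Coriolis parameter at 66°S:
f = 2Ω sin φ = 2 × 7.29×10⁻⁵ × sin 66° = 1.33×10⁻⁴ s⁻¹
Pressure gradient: |∂P/∂n| = 600 Pa / 236000 m = 2.54×10⁻³ Pa/m
Geostrophic balance (pressure-gradient force = Coriolis force):
V_g = (1/(fρ)) |∂P/∂n| = 2.54×10⁻³ / (1.33×10⁻⁴ × 0.661) = 28.9 m/s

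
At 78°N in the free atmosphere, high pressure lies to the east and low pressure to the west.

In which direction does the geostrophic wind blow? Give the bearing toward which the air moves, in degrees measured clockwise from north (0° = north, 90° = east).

The pressure-gradient force points toward the west (bearing 270°).
Geostrophic balance: in the Northern Hemisphere the Coriolis force deflects motion to the right, so the geostrophic wind blows 90° to the right of the pressure-gradient force (low pressure on the left).
Rotating 270° by 90° clockwise gives 000° — the wind blows toward the north.

000°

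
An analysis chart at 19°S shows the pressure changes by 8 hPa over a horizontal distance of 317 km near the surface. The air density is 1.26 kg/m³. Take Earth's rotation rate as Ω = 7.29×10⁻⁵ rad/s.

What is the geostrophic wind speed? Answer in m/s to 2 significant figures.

42 m/s

Coriolis parameter at 19°S:
f = 2Ω sin φ = 2 × 7.29×10⁻⁵ × sin 19° = 4.75×10⁻⁵ s⁻¹
Pressure gradient: |∂P/∂n| = 800 Pa / 317000 m = 2.52×10⁻³ Pa/m
Geostrophic balance (pressure-gradient force = Coriolis force):
V_g = (1/(fρ)) |∂P/∂n| = 2.52×10⁻³ / (4.75×10⁻⁵ × 1.26) = 42.2 m/s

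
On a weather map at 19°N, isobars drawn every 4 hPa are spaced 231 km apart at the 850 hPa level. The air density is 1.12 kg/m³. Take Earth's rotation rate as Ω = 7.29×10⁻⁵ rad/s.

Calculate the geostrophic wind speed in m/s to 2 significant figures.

33 m/s

Coriolis parameter at 19°N:
f = 2Ω sin φ = 2 × 7.29×10⁻⁵ × sin 19° = 4.75×10⁻⁵ s⁻¹
Pressure gradient: |∂P/∂n| = 400 Pa / 231000 m = 1.73×10⁻³ Pa/m
Geostrophic balance (pressure-gradient force = Coriolis force):
V_g = (1/(fρ)) |∂P/∂n| = 1.73×10⁻³ / (4.75×10⁻⁵ × 1.12) = 32.6 m/s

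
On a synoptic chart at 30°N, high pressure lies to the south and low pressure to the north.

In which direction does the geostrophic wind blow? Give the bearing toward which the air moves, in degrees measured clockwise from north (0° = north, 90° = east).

The pressure-gradient force points toward the north (bearing 000°).
Geostrophic balance: in the Northern Hemisphere the Coriolis force deflects motion to the right, so the geostrophic wind blows 90° to the right of the pressure-gradient force (low pressure on the left).
Rotating 000° by 90° clockwise gives 090° — the wind blows toward the east.

090°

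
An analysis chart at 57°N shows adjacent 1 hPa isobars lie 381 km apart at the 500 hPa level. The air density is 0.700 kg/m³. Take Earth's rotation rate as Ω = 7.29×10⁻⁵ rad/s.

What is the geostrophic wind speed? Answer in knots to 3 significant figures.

Coriolis parameter at 57°N:
f = 2Ω sin φ = 2 × 7.29×10⁻⁵ × sin 57° = 1.22×10⁻⁴ s⁻¹
Pressure gradient: |∂P/∂n| = 100 Pa / 381000 m = 2.62×10⁻⁴ Pa/m
Geostrophic balance (pressure-gradient force = Coriolis force):
V_g = (1/(fρ)) |∂P/∂n| = 2.62×10⁻⁴ / (1.22×10⁻⁴ × 0.700) = 3.07 m/s
Converting: 3.07 m/s × 1.944 = 5.96 knots

5.96 knots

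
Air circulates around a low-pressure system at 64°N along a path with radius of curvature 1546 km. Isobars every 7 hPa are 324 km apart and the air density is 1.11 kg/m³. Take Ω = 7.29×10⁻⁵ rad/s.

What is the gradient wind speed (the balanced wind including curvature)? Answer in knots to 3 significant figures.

Coriolis parameter at 64°N:
f = 2Ω sin φ = 2 × 7.29×10⁻⁵ × sin 64° = 1.31×10⁻⁴ s⁻¹
Pressure gradient: |∂P/∂n| = 700 Pa / 324000 m = 2.16×10⁻³ Pa/m
Geostrophic speed: V_g = |∂P/∂n|/(fρ) = 2.16×10⁻³/(1.31×10⁻⁴ × 1.11) = 14.9 m/s
Around a low, centrifugal force acts outward with Coriolis, so pressure-gradient force balances both:
(1/ρ)|∂P/∂n| = fV + V²/R  →  V² + fR·V − fR·V_g = 0
With fR = 1.31×10⁻⁴ × 1546×10³ m = 203 m/s:
V = [−fR + √((fR)² + 4 fR V_g)]/2 = [−203 + √(203² + 4×203×14.9)]/2 = 13.9 m/s
Subgeostrophic (V < V_g = 14.9 m/s), as expected around a low.
Converting: 13.9 m/s × 1.944 = 27.0 knots

27.0 knots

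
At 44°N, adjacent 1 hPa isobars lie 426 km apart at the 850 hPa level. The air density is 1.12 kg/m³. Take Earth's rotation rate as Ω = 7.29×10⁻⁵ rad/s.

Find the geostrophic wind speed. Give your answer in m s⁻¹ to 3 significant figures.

2.07 m s⁻¹

Coriolis parameter at 44°N:
f = 2Ω sin φ = 2 × 7.29×10⁻⁵ × sin 44° = 1.01×10⁻⁴ s⁻¹
Pressure gradient: |∂P/∂n| = 100 Pa / 426000 m = 2.35×10⁻⁴ Pa/m
Geostrophic balance (pressure-gradient force = Coriolis force):
V_g = (1/(fρ)) |∂P/∂n| = 2.35×10⁻⁴ / (1.01×10⁻⁴ × 1.12) = 2.07 m/s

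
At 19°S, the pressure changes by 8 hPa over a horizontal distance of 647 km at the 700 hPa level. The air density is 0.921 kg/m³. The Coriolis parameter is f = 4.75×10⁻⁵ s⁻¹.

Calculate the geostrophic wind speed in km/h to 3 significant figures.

102 km/h

Pressure gradient: |∂P/∂n| = 800 Pa / 647000 m = 1.24×10⁻³ Pa/m
Geostrophic balance (pressure-gradient force = Coriolis force):
V_g = (1/(fρ)) |∂P/∂n| = 1.24×10⁻³ / (4.75×10⁻⁵ × 0.921) = 28.3 m/s
Converting: 28.3 m/s × 3.6 = 102 km/h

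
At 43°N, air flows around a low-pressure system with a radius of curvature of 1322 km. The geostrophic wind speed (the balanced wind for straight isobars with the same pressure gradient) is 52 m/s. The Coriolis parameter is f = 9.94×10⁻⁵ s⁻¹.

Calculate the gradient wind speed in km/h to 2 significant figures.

Around a low, centrifugal force acts outward with Coriolis, so pressure-gradient force balances both:
(1/ρ)|∂P/∂n| = fV + V²/R  →  V² + fR·V − fR·V_g = 0
With fR = 9.94×10⁻⁵ × 1322×10³ m = 131 m/s:
V = [−fR + √((fR)² + 4 fR V_g)]/2 = [−131 + √(131² + 4×131×52)]/2 = 39.9 m/s
Subgeostrophic (V < V_g = 52 m/s), as expected around a low.
Converting: 39.9 m/s × 3.6 = 140 km/h

140 km/h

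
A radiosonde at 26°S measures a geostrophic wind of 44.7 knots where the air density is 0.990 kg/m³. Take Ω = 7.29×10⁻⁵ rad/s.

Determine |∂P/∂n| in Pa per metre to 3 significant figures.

1.46×10⁻³ Pa/m

Coriolis parameter at 26°S:
f = 2Ω sin φ = 2 × 7.29×10⁻⁵ × sin 26° = 6.39×10⁻⁵ s⁻¹
Wind speed in SI: 44.7 knots = 23.0 m/s
Geostrophic balance rearranged: |∂P/∂n| = f ρ V_g
|∂P/∂n| = 6.39×10⁻⁵ × 0.990 × 23.0 = 1.46×10⁻³ Pa/m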